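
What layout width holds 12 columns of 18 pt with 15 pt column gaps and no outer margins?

Total width: 12·18 + 11·15 = 381 pt.

381 pt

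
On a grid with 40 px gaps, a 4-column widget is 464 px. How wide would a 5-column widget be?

Subtracting 3 gaps of 40 leaves 344 for 4 columns, so c = 86 px.
5 columns plus 4 gaps: 430 + 160 = 590 px.

590 px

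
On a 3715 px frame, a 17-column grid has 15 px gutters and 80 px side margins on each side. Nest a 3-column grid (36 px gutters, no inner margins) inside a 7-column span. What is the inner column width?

461 px

Outer content = 3715 − 2·80 = 3555 px.
17c + 16·15 = 3555 → 17c = 3315 → c = 195 px.
7-column span = 7·195 + 6·15 = 1455 px.
1455 − 2·36 = 1383; ÷3 gives d = 461 px.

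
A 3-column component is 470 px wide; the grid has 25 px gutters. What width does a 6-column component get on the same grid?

3c + 2·25 = 470 → 3c = 420 → c = 140 px.
6 columns plus 5 gutters: 840 + 125 = 965 px.

965 px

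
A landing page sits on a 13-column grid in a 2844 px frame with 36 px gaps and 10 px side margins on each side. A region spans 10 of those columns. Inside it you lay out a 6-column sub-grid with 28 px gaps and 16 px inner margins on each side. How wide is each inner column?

332 px

Outer content = 2844 − 2·10 = 2824 px.
Subtracting 12 gaps of 36 leaves 2392 for 13 columns, so c = 184 px.
10 columns plus 9 gaps: 1840 + 324 = 2164 px.
Inner content = 2164 − 2·16 = 2132 px.
6 columns + 5 gaps: 6d + 5·28 = 2132.
6d = 2132 − 140 = 1992, so d = 332 px.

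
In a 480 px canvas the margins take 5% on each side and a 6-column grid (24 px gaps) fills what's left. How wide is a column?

52 px

Margins: 5% × 480 = 24 px each, so content = 480 − 48 = 432 px.
6c + 5·24 = 432 → 6c = 312 → c = 52 px.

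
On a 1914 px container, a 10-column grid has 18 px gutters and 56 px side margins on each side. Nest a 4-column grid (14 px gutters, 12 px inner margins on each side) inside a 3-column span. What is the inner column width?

115.5 px

Subtract both margins: 1914 − 2·56 = 1802 px.
Subtracting 9 gutters of 18 leaves 1640 for 10 columns, so c = 164 px.
3 columns plus 2 gutters: 492 + 36 = 528 px.
Inner content = 528 − 2·12 = 504 px.
4d + 3·14 = 504 → 4d = 462 → d = 115.5 px.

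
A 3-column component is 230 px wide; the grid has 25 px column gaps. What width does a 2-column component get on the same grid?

Subtracting 2 column gaps of 25 leaves 180 for 3 columns, so c = 60 px.
Span of 2: 2·60 + 1·25 = 120 + 25 = 145 px.

145 px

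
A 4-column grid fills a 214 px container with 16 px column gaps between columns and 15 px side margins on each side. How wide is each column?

34 px

Content width = 214 − 2·15 = 184 px.
4 columns + 3 column gaps: 4c + 3·16 = 184.
4c = 184 − 48 = 136, so c = 34 px.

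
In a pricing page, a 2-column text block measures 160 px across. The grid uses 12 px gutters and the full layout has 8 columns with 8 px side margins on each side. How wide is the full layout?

692 px

160 − 1·12 = 148; ÷2 gives c = 74 px.
Layout = 2·8 + 8·74 + 7·12 = 16 + 592 + 84 = 692 px.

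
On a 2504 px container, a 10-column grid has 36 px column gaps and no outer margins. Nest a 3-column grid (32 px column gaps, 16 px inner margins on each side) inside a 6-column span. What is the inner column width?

464 px

Subtracting 9 column gaps of 36 leaves 2180 for 10 columns, so c = 218 px.
6 columns plus 5 column gaps: 1308 + 180 = 1488 px.
Inner content = 1488 − 2·16 = 1456 px.
1456 − 2·32 = 1392; ÷3 gives d = 464 px.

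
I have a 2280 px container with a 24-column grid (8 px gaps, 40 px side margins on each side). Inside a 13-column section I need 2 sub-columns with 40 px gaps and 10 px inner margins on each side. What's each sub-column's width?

564 px

Subtract both margins: 2280 − 2·40 = 2200 px.
24c + 23·8 = 2200 → 24c = 2016 → c = 84 px.
Span of 13: 13·84 + 12·8 = 1092 + 96 = 1188 px.
Inner content = 1188 − 2·10 = 1168 px.
1168 − 1·40 = 1128; ÷2 gives d = 564 px.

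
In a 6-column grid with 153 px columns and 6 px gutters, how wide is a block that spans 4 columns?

Span of 4: 4·153 + 3·6 = 612 + 18 = 630 px.

630 px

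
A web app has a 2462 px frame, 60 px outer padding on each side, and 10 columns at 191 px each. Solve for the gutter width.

48 px

Take off 120 px of margins, leaving 2342 px.
10 columns take 10·191 = 1910 px; remaining 432 splits into 9 gutters.
g = 432 / 9 = 48 px.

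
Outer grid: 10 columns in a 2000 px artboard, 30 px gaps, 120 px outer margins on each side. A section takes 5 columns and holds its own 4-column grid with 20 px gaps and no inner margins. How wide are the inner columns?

Outer content = 2000 − 2·120 = 1760 px.
10c + 9·30 = 1760 → 10c = 1490 → c = 149 px.
5 columns plus 4 gaps: 745 + 120 = 865 px.
4 columns + 3 gaps: 4d + 3·20 = 865.
4d = 865 − 60 = 805, so d = 201.25 px.

201.25 px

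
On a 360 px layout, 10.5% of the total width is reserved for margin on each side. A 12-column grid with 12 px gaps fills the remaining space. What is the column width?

Each margin = 10.5% of 360 = 37.8 px; content = 360 − 2·37.8 = 284.4 px.
284.4 − 11·12 = 152.4; ÷12 gives c = 12.7 px.

12.7 px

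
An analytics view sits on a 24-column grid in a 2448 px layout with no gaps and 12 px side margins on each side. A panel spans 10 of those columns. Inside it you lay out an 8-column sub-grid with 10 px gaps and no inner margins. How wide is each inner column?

Subtract both margins: 2448 − 2·12 = 2424 px.
24c = 2424 → c = 101 px.
10-column span = 10·101 = 1010 px.
Subtracting 7 gaps of 10 leaves 940 for 8 columns, so d = 117.5 px.

117.5 px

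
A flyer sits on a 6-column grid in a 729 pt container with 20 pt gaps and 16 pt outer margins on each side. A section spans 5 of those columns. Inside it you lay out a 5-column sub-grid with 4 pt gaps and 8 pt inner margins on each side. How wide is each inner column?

109.1 pt

Outer content = 729 − 2·16 = 697 pt.
697 − 5·20 = 597; ÷6 gives c = 99.5 pt.
5 columns plus 4 gaps: 497.5 + 80 = 577.5 pt.
Inner content = 577.5 − 2·8 = 561.5 pt.
5d + 4·4 = 561.5 → 5d = 545.5 → d = 109.1 pt.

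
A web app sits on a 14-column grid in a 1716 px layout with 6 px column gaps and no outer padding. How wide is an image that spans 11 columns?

1347 px

14 columns + 13 column gaps: 14c + 13·6 = 1716.
14c = 1716 − 78 = 1638, so c = 117 px.
11 columns plus 10 column gaps: 1287 + 60 = 1347 px.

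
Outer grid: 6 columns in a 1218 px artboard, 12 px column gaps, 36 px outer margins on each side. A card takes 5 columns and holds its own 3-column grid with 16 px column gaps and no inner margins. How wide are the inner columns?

307 px

Take off 72 px of margins, leaving 1146 px.
6 columns + 5 column gaps: 6c + 5·12 = 1146.
6c = 1146 − 60 = 1086, so c = 181 px.
Span of 5: 5·181 + 4·12 = 905 + 48 = 953 px.
3 columns + 2 column gaps: 3d + 2·16 = 953.
3d = 953 − 32 = 921, so d = 307 px.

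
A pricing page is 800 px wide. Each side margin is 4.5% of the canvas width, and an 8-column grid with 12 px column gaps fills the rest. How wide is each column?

80.5 px

Margins: 4.5% × 800 = 36 px each, so content = 800 − 72 = 728 px.
8 columns + 7 column gaps: 8c + 7·12 = 728.
8c = 728 − 84 = 644, so c = 80.5 px.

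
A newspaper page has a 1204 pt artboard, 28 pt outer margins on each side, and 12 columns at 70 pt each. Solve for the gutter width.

Content width = 1204 − 2·28 = 1148 pt.
12·70 + 11g = 1148 → 11g = 308 → g = 28 pt.

28 pt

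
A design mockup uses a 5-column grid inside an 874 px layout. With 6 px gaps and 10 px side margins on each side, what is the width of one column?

Inside the margins: 874 − 20 = 854 px.
5c + 4·6 = 854 → 5c = 830 → c = 166 px.

166 px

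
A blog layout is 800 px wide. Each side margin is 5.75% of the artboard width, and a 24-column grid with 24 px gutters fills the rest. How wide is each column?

Each margin = 5.75% of 800 = 46 px; content = 800 − 2·46 = 708 px.
24c + 23·24 = 708 → 24c = 156 → c = 6.5 px.

6.5 px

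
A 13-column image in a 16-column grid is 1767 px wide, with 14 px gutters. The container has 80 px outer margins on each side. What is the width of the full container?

13c + 12·14 = 1767 → 13c = 1599 → c = 123 px.
Total width: 2·80 + 16·123 + 15·14 = 2338 px.

2338 px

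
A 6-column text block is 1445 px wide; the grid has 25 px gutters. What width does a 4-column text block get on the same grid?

955 px

Subtracting 5 gutters of 25 leaves 1320 for 6 columns, so c = 220 px.
4-column span = 4·220 + 3·25 = 955 px.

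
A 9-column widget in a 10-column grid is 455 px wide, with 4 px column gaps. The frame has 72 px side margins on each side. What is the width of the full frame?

9c + 8·4 = 455 → 9c = 423 → c = 47 px.
Frame = 2·72 + 10·47 + 9·4 = 144 + 470 + 36 = 650 px.

650 px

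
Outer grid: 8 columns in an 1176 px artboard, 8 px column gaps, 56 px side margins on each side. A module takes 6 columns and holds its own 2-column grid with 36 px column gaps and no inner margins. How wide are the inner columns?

Take off 112 px of margins, leaving 1064 px.
1064 − 7·8 = 1008; ÷8 gives c = 126 px.
6 columns plus 5 column gaps: 756 + 40 = 796 px.
2 columns + 1 column gap: 2d + 1·36 = 796.
2d = 796 − 36 = 760, so d = 380 px.

380 px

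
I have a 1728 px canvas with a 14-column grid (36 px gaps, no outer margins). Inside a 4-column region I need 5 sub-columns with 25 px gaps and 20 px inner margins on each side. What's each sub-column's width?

65.6 px

14c + 13·36 = 1728 → 14c = 1260 → c = 90 px.
4-column span = 4·90 + 3·36 = 468 px.
Inner content = 468 − 2·20 = 428 px.
5 columns + 4 gaps: 5d + 4·25 = 428.
5d = 428 − 100 = 328, so d = 65.6 px.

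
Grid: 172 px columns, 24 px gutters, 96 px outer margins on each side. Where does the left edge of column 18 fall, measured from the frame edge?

3428 px

Column 18 starts at margin + 17·(column + gutter) = 96 + 17·196 = 3428 px.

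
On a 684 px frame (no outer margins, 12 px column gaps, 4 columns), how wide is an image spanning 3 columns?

510 px

Subtracting 3 column gaps of 12 leaves 648 for 4 columns, so c = 162 px.
3 columns plus 2 column gaps: 486 + 24 = 510 px.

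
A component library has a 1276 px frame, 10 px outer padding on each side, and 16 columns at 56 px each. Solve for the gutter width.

24 px

Take off 20 px of margins, leaving 1256 px.
16·56 + 15g = 1256 → 15g = 360 → g = 24 px.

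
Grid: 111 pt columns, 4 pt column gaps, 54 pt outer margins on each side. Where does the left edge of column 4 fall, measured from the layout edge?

Before column 4: the margin + 3 columns + 3 column gaps.
Offset = 54 + 3·(111 + 4) = 54 + 345 = 399 pt.

399 pt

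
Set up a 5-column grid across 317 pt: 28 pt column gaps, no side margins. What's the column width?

41 pt

Subtracting 4 column gaps of 28 leaves 205 for 5 columns, so c = 41 pt.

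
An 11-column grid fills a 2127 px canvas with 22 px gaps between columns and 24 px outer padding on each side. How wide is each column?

169 px

Content width = 2127 − 2·24 = 2079 px.
2079 − 10·22 = 1859; ÷11 gives c = 169 px.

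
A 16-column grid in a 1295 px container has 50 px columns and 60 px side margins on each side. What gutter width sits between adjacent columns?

25 px

Inside the margins: 1295 − 120 = 1175 px.
Columns use 800 px, leaving 375 px across 15 gutters = 25 px each.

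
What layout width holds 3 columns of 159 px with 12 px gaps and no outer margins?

501 px

Layout = 3·159 + 2·12 = 477 + 24 = 501 px.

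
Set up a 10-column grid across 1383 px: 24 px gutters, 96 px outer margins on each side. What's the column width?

Content width = 1383 − 2·96 = 1191 px.
10c + 9·24 = 1191 → 10c = 975 → c = 97.5 px.

97.5 px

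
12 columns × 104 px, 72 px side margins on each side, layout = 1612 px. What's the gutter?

Content width = 1612 − 2·72 = 1468 px.
12·104 + 11g = 1468 → 11g = 220 → g = 20 px.

20 px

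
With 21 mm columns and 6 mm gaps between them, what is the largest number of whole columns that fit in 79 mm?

3 columns

k columns need k·21 + (k−1)·6 = k·27 − 6.
k·27 − 6 ≤ 79 → k ≤ 85 / 27 ≈ 3.15, so k = 3.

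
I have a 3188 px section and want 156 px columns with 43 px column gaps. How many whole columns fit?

Each extra column adds 156 + 43 = 199 px.
(3188 + 43) / 199 = 16.24, so 16 columns fit.

16 columns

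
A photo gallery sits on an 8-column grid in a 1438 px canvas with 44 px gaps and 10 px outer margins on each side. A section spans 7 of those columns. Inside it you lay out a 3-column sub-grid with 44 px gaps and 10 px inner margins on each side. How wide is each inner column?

375.75 px

Subtract both margins: 1438 − 2·10 = 1418 px.
8c + 7·44 = 1418 → 8c = 1110 → c = 138.75 px.
7 columns plus 6 gaps: 971.25 + 264 = 1235.25 px.
Inner content = 1235.25 − 2·10 = 1215.25 px.
3d + 2·44 = 1215.25 → 3d = 1127.25 → d = 375.75 px.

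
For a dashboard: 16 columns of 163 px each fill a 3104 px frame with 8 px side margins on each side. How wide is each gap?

32 px

Content width = 3104 − 2·8 = 3088 px.
16·163 + 15g = 3088 → 15g = 480 → g = 32 px.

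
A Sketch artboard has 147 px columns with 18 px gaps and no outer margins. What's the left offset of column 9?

Before column 9: 8 columns + 8 gaps.
Offset = 8·(147 + 18) = 8·165 = 1320 px.

1320 px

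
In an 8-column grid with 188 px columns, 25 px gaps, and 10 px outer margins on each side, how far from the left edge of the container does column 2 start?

Before column 2: the margin + 1 column + 1 gap.
Offset = 10 + 1·(188 + 25) = 10 + 213 = 223 px.

223 px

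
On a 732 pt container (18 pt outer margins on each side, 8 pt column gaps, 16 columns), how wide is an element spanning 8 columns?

Take off 36 pt of margins, leaving 696 pt.
Subtracting 15 column gaps of 8 leaves 576 for 16 columns, so c = 36 pt.
8 columns plus 7 column gaps: 288 + 56 = 344 pt.

344 pt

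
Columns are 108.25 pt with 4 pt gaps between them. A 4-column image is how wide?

4 columns plus 3 gaps: 433 + 12 = 445 pt.

445 pt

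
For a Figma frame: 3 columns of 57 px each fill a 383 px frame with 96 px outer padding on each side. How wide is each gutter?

10 px

Content width = 383 − 2·96 = 191 px.
3·57 + 2g = 191 → 2g = 20 → g = 10 px.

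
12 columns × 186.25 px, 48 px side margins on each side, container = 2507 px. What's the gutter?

16 px

Content width = 2507 − 2·48 = 2411 px.
12 columns take 12·186.25 = 2235 px; remaining 176 splits into 11 gutters.
g = 176 / 11 = 16 px.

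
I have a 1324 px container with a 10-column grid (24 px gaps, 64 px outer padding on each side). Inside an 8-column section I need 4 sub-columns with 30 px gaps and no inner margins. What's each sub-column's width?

Subtract both margins: 1324 − 2·64 = 1196 px.
10c + 9·24 = 1196 → 10c = 980 → c = 98 px.
8-column span = 8·98 + 7·24 = 952 px.
4 columns + 3 gaps: 4d + 3·30 = 952.
4d = 952 − 90 = 862, so d = 215.5 px.

215.5 px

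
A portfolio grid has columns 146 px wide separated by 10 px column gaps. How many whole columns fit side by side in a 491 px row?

3 columns

Each extra column adds 146 + 10 = 156 px.
(491 + 10) / 156 = 3.21, so 3 columns fit.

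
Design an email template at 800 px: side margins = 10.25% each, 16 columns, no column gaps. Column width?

Each margin = 10.25% of 800 = 82 px; content = 800 − 2·82 = 636 px.
16c = 636 → c = 39.75 px.

39.75 px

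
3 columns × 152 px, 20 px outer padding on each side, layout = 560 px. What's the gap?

32 px

Subtract both margins: 560 − 2·20 = 520 px.
3·152 + 2g = 520 → 2g = 64 → g = 32 px.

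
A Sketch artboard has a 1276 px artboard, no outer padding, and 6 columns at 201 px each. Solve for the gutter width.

14 px

6 columns take 6·201 = 1206 px; remaining 70 splits into 5 gutters.
g = 70 / 5 = 14 px.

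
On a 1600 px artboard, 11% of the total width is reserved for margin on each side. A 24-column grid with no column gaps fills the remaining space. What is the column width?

52 px

Each margin = 11% of 1600 = 176 px; content = 1600 − 2·176 = 1248 px.
24c = 1248 → c = 52 px.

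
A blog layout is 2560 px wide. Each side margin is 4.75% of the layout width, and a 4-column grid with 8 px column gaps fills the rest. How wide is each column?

573.2 px

Margins: 4.75% × 2560 = 121.6 px each, so content = 2560 − 243.2 = 2316.8 px.
2316.8 − 3·8 = 2292.8; ÷4 gives c = 573.2 px.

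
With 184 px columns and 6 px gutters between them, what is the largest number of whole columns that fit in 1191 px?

Each extra column adds 184 + 6 = 190 px.
(1191 + 6) / 190 = 6.30, so 6 columns fit.

6 columns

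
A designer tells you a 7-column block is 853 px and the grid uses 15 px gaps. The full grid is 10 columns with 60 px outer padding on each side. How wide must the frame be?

853 − 6·15 = 763; ÷7 gives c = 109 px.
Adding margins, columns and gutters: 120 + 1090 + 135 = 1345 px.

1345 px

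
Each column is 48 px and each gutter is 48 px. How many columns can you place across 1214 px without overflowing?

13 columns

k columns need k·48 + (k−1)·48 = k·96 − 48.
k·96 − 48 ≤ 1214 → k ≤ 1262 / 96 ≈ 13.15, so k = 13.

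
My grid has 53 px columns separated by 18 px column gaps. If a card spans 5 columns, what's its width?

5-column span = 5·53 + 4·18 = 337 px.

337 px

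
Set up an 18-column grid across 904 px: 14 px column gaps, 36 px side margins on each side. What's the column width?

Subtract both margins: 904 − 2·36 = 832 px.
18c + 17·14 = 832 → 18c = 594 → c = 33 px.

33 px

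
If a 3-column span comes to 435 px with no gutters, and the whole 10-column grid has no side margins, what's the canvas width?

1450 px

3c = 435 → c = 145 px.
Total width: 10·145 = 1450 px.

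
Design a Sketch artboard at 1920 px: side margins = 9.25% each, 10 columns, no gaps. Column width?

Each margin = 9.25% of 1920 = 177.6 px; content = 1920 − 2·177.6 = 1564.8 px.
With no gaps, each column is 1564.8/10 = 156.48 px.

156.48 px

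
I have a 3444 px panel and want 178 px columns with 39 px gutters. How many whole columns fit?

16 columns

k columns need k·178 + (k−1)·39 = k·217 − 39.
k·217 − 39 ≤ 3444 → k ≤ 3483 / 217 ≈ 16.05, so k = 16.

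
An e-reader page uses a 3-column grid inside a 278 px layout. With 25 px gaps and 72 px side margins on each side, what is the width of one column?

Inside the margins: 278 − 144 = 134 px.
Subtracting 2 gaps of 25 leaves 84 for 3 columns, so c = 28 px.

28 px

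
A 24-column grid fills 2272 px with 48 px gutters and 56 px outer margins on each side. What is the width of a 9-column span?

780 px

Inside the margins: 2272 − 112 = 2160 px.
Subtracting 23 gutters of 48 leaves 1056 for 24 columns, so c = 44 px.
Span of 9: 9·44 + 8·48 = 396 + 384 = 780 px.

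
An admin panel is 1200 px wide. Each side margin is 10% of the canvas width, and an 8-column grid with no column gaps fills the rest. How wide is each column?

120 px

Each margin = 10% of 1200 = 120 px; content = 1200 − 2·120 = 960 px.
8c = 960 → c = 120 px.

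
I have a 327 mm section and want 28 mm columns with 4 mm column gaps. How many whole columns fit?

10 columns

k columns need k·28 + (k−1)·4 = k·32 − 4.
k·32 − 4 ≤ 327 → k ≤ 331 / 32 ≈ 10.34, so k = 10.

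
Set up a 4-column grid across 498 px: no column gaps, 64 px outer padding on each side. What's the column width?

92.5 px

Take off 128 px of margins, leaving 370 px.
370 / 4 = 92.5 px per column.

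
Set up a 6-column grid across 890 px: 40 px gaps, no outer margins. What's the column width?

115 px

Subtracting 5 gaps of 40 leaves 690 for 6 columns, so c = 115 px.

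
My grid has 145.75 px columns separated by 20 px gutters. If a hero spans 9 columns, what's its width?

1471.75 px

9 columns plus 8 gutters: 1311.75 + 160 = 1471.75 px.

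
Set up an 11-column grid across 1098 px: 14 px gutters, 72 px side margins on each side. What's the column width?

74 px

Subtract both margins: 1098 − 2·72 = 954 px.
954 − 10·14 = 814; ÷11 gives c = 74 px.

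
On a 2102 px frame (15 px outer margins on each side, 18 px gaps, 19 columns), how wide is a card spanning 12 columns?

1302 px

Subtract both margins: 2102 − 2·15 = 2072 px.
Subtracting 18 gaps of 18 leaves 1748 for 19 columns, so c = 92 px.
Span of 12: 12·92 + 11·18 = 1104 + 198 = 1302 px.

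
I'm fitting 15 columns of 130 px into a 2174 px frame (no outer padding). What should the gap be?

16 px

Columns use 1950 px, leaving 224 px across 14 gaps = 16 px each.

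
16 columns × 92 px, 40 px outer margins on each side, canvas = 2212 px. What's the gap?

Subtract both margins: 2212 − 2·40 = 2132 px.
16 columns take 16·92 = 1472 px; remaining 660 splits into 15 gaps.
g = 660 / 15 = 44 px.

44 px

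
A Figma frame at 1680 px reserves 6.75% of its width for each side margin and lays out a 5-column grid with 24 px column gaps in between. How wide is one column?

Each margin = 6.75% of 1680 = 113.4 px; content = 1680 − 2·113.4 = 1453.2 px.
5c + 4·24 = 1453.2 → 5c = 1357.2 → c = 271.44 px.

271.44 px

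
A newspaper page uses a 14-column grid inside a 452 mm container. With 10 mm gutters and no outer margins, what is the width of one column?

23 mm

452 − 13·10 = 322; ÷14 gives c = 23 mm.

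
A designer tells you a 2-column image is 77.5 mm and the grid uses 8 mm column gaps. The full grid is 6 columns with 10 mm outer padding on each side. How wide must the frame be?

2c + 1·8 = 77.5 → 2c = 69.5 → c = 34.75 mm.
Total width: 2·10 + 6·34.75 + 5·8 = 268.5 mm.

268.5 mm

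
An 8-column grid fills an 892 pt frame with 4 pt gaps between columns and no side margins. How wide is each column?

8c + 7·4 = 892 → 8c = 864 → c = 108 pt.

108 pt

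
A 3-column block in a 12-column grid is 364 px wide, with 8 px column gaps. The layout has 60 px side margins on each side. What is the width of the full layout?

1600 px

364 − 2·8 = 348; ÷3 gives c = 116 px.
Adding margins, columns and gutters: 120 + 1392 + 88 = 1600 px.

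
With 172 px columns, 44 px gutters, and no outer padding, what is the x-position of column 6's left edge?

No margin, so column 6 starts at 5·(column + gutter) = 5·216 = 1080 px.

1080 px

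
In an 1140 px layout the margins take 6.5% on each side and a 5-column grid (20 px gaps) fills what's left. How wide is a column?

182.36 px

Margins: 6.5% × 1140 = 74.1 px each, so content = 1140 − 148.2 = 991.8 px.
991.8 − 4·20 = 911.8; ÷5 gives c = 182.36 px.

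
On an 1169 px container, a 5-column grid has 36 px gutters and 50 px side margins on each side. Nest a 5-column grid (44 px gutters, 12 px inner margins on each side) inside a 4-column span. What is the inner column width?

Outer content = 1169 − 2·50 = 1069 px.
5c + 4·36 = 1069 → 5c = 925 → c = 185 px.
4 columns plus 3 gutters: 740 + 108 = 848 px.
Inner content = 848 − 2·12 = 824 px.
5d + 4·44 = 824 → 5d = 648 → d = 129.6 px.

129.6 px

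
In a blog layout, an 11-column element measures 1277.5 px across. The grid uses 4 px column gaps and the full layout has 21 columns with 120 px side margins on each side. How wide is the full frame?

2682.5 px

Subtracting 10 column gaps of 4 leaves 1237.5 for 11 columns, so c = 112.5 px.
Adding margins, columns and gutters: 240 + 2362.5 + 80 = 2682.5 px.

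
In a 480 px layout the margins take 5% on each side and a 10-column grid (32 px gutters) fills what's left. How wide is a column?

Margins: 5% × 480 = 24 px each, so content = 480 − 48 = 432 px.
432 − 9·32 = 144; ÷10 gives c = 14.4 px.

14.4 px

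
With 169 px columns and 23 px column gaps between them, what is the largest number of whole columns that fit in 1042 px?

5 columns: 5·169 + 4·23 = 937 px ≤ 1042.
6 columns: 1129 px > 1042. So 5.

5 columns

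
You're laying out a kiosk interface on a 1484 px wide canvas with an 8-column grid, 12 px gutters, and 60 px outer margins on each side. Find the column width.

Take off 120 px of margins, leaving 1364 px.
1364 − 7·12 = 1280; ÷8 gives c = 160 px.

160 px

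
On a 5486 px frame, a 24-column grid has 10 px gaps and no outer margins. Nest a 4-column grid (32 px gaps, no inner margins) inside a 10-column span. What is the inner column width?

546 px

Subtracting 23 gaps of 10 leaves 5256 for 24 columns, so c = 219 px.
10-column span = 10·219 + 9·10 = 2280 px.
2280 − 3·32 = 2184; ÷4 gives d = 546 px.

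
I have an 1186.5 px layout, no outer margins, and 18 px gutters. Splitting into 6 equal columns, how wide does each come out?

Subtracting 5 gutters of 18 leaves 1096.5 for 6 columns, so c = 182.75 px.

182.75 px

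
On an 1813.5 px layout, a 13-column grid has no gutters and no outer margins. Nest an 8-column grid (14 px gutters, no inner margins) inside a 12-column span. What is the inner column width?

197 px

1813.5 / 13 = 139.5 px per column.
With no gutters, 12 columns span 12·139.5 = 1674 px.
8d + 7·14 = 1674 → 8d = 1576 → d = 197 px.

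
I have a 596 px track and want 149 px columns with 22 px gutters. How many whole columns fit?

3 columns

3 columns: 3·149 + 2·22 = 491 px ≤ 596.
4 columns: 662 px > 596. So 3.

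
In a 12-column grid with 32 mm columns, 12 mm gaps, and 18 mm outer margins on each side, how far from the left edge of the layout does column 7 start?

Column 7 starts at margin + 6·(column + gutter) = 18 + 6·44 = 282 mm.

282 mm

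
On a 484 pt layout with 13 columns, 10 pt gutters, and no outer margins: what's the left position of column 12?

418 pt

13 columns + 12 gutters: 13c + 12·10 = 484.
13c = 484 − 120 = 364, so c = 28 pt.
Each column+gutter stride is 38 pt; with no margin, 11 of them is 418 pt.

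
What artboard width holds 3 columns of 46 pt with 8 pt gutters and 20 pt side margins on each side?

Total width: 2·20 + 3·46 + 2·8 = 194 pt.

194 pt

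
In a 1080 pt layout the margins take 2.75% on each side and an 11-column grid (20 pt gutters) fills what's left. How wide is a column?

Margins: 2.75% × 1080 = 29.7 pt each, so content = 1080 − 59.4 = 1020.6 pt.
Subtracting 10 gutters of 20 leaves 820.6 for 11 columns, so c = 74.6 pt.

74.6 pt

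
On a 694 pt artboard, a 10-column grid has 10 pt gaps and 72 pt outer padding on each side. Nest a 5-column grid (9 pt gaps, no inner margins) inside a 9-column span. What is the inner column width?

Subtract both margins: 694 − 2·72 = 550 pt.
550 − 9·10 = 460; ÷10 gives c = 46 pt.
Span of 9: 9·46 + 8·10 = 414 + 80 = 494 pt.
5 columns + 4 gaps: 5d + 4·9 = 494.
5d = 494 − 36 = 458, so d = 91.6 pt.

91.6 pt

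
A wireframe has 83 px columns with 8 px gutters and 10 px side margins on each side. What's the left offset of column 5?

Column 5 starts at margin + 4·(column + gutter) = 10 + 4·91 = 374 px.

374 px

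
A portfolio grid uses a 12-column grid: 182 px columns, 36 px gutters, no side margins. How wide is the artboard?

Total width: 12·182 + 11·36 = 2580 px.

2580 px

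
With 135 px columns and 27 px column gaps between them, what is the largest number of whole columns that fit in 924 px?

5 columns: 5·135 + 4·27 = 783 px ≤ 924.
6 columns: 945 px > 924. So 5.

5 columns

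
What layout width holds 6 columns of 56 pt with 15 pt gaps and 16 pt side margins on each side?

Adding margins, columns and gutters: 32 + 336 + 75 = 443 pt.

443 pt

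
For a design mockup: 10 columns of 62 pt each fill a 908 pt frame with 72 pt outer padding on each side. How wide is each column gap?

Subtract both margins: 908 − 2·72 = 764 pt.
10·62 + 9g = 764 → 9g = 144 → g = 16 pt.

16 pt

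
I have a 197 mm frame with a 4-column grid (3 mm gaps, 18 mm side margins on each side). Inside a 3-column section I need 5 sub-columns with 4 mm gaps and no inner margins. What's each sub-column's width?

20.8 mm

Take off 36 mm of margins, leaving 161 mm.
4 columns + 3 gaps: 4c + 3·3 = 161.
4c = 161 − 9 = 152, so c = 38 mm.
Span of 3: 3·38 + 2·3 = 114 + 6 = 120 mm.
5 columns + 4 gaps: 5d + 4·4 = 120.
5d = 120 − 16 = 104, so d = 20.8 mm.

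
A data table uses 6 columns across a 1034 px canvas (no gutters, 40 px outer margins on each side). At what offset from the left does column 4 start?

Subtract both margins: 1034 − 2·40 = 954 px.
With no gutters, each column is 954/6 = 159 px.
Each column+gutter stride is 159 px; 3 of them past the 40 px margin is 40 + 477 = 517 px.

517 px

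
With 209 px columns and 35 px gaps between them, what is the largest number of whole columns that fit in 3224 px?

13 columns

Each extra column adds 209 + 35 = 244 px.
(3224 + 35) / 244 = 13.36, so 13 columns fit.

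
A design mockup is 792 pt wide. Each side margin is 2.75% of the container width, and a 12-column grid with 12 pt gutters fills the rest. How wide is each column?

51.37 pt

Each margin = 2.75% of 792 = 21.78 pt; content = 792 − 2·21.78 = 748.44 pt.
748.44 − 11·12 = 616.44; ÷12 gives c = 51.37 pt.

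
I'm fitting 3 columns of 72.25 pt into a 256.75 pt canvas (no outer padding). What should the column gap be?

Columns use 216.75 pt, leaving 40 pt across 2 column gaps = 20 pt each.

20 pt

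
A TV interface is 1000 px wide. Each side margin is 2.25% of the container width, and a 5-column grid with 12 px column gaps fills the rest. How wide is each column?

Margins: 2.25% × 1000 = 22.5 px each, so content = 1000 − 45 = 955 px.
5 columns + 4 column gaps: 5c + 4·12 = 955.
5c = 955 − 48 = 907, so c = 181.4 px.

181.4 px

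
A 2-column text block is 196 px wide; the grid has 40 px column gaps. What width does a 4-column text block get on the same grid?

2 columns + 1 column gap: 2c + 1·40 = 196.
2c = 196 − 40 = 156, so c = 78 px.
4-column span = 4·78 + 3·40 = 432 px.

432 px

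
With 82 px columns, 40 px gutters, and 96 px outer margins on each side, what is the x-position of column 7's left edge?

828 px

Before column 7: the margin + 6 columns + 6 gutters.
Offset = 96 + 6·(82 + 40) = 96 + 732 = 828 px.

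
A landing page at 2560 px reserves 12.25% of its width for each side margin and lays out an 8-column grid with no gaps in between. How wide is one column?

2560 × (1 − 2·12.25%) = 2560 × 75.5% = 1932.8 px for the columns.
8c = 1932.8 → c = 241.6 px.

241.6 px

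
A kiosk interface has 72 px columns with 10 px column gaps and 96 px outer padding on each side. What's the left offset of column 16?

1326 px

Before column 16: the margin + 15 columns + 15 column gaps.
Offset = 96 + 15·(72 + 10) = 96 + 1230 = 1326 px.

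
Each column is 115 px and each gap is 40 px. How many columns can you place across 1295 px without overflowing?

8 columns: 8·115 + 7·40 = 1200 px ≤ 1295.
9 columns: 1355 px > 1295. So 8.

8 columns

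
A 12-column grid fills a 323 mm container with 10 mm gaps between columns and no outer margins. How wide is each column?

323 − 11·10 = 213; ÷12 gives c = 17.75 mm.

17.75 mm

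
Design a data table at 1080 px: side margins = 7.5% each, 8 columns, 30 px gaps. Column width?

88.5 px

Margins: 7.5% × 1080 = 81 px each, so content = 1080 − 162 = 918 px.
8c + 7·30 = 918 → 8c = 708 → c = 88.5 px.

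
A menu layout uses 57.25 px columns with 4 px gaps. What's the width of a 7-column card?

424.75 px

7 columns plus 6 gaps: 400.75 + 24 = 424.75 px.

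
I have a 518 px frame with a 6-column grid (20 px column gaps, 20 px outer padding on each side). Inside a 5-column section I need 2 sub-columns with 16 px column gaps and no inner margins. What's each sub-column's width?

189.5 px

Subtract both margins: 518 − 2·20 = 478 px.
6c + 5·20 = 478 → 6c = 378 → c = 63 px.
5-column span = 5·63 + 4·20 = 395 px.
2 columns + 1 column gap: 2d + 1·16 = 395.
2d = 395 − 16 = 379, so d = 189.5 px.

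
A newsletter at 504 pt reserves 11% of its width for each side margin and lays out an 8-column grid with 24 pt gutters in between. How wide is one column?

28.14 pt

504 × (1 − 2·11%) = 504 × 78% = 393.12 pt for the columns.
393.12 − 7·24 = 225.12; ÷8 gives c = 28.14 pt.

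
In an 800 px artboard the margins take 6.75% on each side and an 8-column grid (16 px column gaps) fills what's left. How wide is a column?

72.5 px

Margins: 6.75% × 800 = 54 px each, so content = 800 − 108 = 692 px.
Subtracting 7 column gaps of 16 leaves 580 for 8 columns, so c = 72.5 px.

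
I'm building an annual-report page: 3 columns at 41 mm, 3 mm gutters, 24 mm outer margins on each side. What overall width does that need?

177 mm

Container = 2·24 + 3·41 + 2·3 = 48 + 123 + 6 = 177 mm.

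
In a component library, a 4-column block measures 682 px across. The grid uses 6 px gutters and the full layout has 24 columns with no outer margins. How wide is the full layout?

4122 px

4c + 3·6 = 682 → 4c = 664 → c = 166 px.
Summing: 3984 + 138 = 4122 px.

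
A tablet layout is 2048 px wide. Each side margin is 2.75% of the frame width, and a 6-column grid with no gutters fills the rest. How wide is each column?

322.56 px

Margins: 2.75% × 2048 = 56.32 px each, so content = 2048 − 112.64 = 1935.36 px.
With no gutters, each column is 1935.36/6 = 322.56 px.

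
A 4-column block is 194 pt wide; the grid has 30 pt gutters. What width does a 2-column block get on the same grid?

194 − 3·30 = 104; ÷4 gives c = 26 pt.
Span of 2: 2·26 + 1·30 = 52 + 30 = 82 pt.

82 pt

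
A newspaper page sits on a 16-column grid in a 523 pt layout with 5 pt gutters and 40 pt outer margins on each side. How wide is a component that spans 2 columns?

51 pt

Inside the margins: 523 − 80 = 443 pt.
Subtracting 15 gutters of 5 leaves 368 for 16 columns, so c = 23 pt.
2 columns plus 1 gutter: 46 + 5 = 51 pt.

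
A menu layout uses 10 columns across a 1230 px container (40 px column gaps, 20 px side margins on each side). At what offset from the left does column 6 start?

Take off 40 px of margins, leaving 1190 px.
10 columns + 9 column gaps: 10c + 9·40 = 1190.
10c = 1190 − 360 = 830, so c = 83 px.
Before column 6: the margin + 5 columns + 5 column gaps.
Offset = 20 + 5·(83 + 40) = 20 + 615 = 635 px.

635 px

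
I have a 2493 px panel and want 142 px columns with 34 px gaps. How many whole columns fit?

k columns need k·142 + (k−1)·34 = k·176 − 34.
k·176 − 34 ≤ 2493 → k ≤ 2527 / 176 ≈ 14.36, so k = 14.

14 columns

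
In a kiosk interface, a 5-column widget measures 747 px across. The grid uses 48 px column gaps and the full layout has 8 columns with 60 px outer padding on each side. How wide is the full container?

1344 px

5 columns + 4 column gaps: 5c + 4·48 = 747.
5c = 747 − 192 = 555, so c = 111 px.
Container = 2·60 + 8·111 + 7·48 = 120 + 888 + 336 = 1344 px.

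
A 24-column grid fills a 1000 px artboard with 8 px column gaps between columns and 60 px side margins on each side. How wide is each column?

29 px

Subtract both margins: 1000 − 2·60 = 880 px.
24c + 23·8 = 880 → 24c = 696 → c = 29 px.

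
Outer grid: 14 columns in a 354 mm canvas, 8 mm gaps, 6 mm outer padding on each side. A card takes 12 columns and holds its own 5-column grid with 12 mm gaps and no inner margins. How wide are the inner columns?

Subtract both margins: 354 − 2·6 = 342 mm.
14 columns + 13 gaps: 14c + 13·8 = 342.
14c = 342 − 104 = 238, so c = 17 mm.
12 columns plus 11 gaps: 204 + 88 = 292 mm.
5 columns + 4 gaps: 5d + 4·12 = 292.
5d = 292 − 48 = 244, so d = 48.8 mm.

48.8 mm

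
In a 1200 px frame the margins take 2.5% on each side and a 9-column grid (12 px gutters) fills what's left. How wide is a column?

Each margin = 2.5% of 1200 = 30 px; content = 1200 − 2·30 = 1140 px.
9 columns + 8 gutters: 9c + 8·12 = 1140.
9c = 1140 − 96 = 1044, so c = 116 px.

116 px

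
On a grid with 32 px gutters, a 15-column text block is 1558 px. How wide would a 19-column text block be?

Subtracting 14 gutters of 32 leaves 1110 for 15 columns, so c = 74 px.
Span of 19: 19·74 + 18·32 = 1406 + 576 = 1982 px.

1982 px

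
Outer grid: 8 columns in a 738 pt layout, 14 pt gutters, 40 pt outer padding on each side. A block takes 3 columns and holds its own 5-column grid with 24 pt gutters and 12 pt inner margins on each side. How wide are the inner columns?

23.6 pt

Take off 80 pt of margins, leaving 658 pt.
8 columns + 7 gutters: 8c + 7·14 = 658.
8c = 658 − 98 = 560, so c = 70 pt.
3 columns plus 2 gutters: 210 + 28 = 238 pt.
Inner content = 238 − 2·12 = 214 pt.
214 − 4·24 = 118; ÷5 gives d = 23.6 pt.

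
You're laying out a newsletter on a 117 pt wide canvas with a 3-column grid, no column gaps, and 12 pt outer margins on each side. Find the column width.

31 pt

Content width = 117 − 2·12 = 93 pt.
93 / 3 = 31 pt per column.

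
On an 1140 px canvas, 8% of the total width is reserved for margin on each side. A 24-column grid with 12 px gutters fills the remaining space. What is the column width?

1140 × (1 − 2·8%) = 1140 × 84% = 957.6 px for the columns.
Subtracting 23 gutters of 12 leaves 681.6 for 24 columns, so c = 28.4 px.

28.4 px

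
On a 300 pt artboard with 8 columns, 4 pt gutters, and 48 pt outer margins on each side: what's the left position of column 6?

178 pt

Content = 300 − 2·48 = 204 pt.
8 columns + 7 gutters: 8c + 7·4 = 204.
8c = 204 − 28 = 176, so c = 22 pt.
Column 6 starts at margin + 5·(column + gutter) = 48 + 5·26 = 178 pt.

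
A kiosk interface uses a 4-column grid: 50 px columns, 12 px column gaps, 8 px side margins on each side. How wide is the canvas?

252 px

Canvas = 2·8 + 4·50 + 3·12 = 16 + 200 + 36 = 252 px.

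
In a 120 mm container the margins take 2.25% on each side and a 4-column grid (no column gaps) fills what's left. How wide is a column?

Margins: 2.25% × 120 = 2.7 mm each, so content = 120 − 5.4 = 114.6 mm.
4c = 114.6 → c = 28.65 mm.

28.65 mm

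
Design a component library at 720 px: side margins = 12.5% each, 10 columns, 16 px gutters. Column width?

Margins: 12.5% × 720 = 90 px each, so content = 720 − 180 = 540 px.
10 columns + 9 gutters: 10c + 9·16 = 540.
10c = 540 − 144 = 396, so c = 39.6 px.

39.6 px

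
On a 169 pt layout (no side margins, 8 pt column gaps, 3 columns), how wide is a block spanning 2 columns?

169 − 2·8 = 153; ÷3 gives c = 51 pt.
Span of 2: 2·51 + 1·8 = 102 + 8 = 110 pt.

110 pt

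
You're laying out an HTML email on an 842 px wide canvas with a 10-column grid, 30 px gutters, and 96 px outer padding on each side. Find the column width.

38 px

Content width = 842 − 2·96 = 650 px.
10c + 9·30 = 650 → 10c = 380 → c = 38 px.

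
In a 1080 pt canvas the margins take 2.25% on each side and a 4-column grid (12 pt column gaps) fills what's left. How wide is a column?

Each margin = 2.25% of 1080 = 24.3 pt; content = 1080 − 2·24.3 = 1031.4 pt.
4 columns + 3 column gaps: 4c + 3·12 = 1031.4.
4c = 1031.4 − 36 = 995.4, so c = 248.85 pt.

248.85 pt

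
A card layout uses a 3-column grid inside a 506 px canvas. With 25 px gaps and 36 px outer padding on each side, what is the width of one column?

Inside the margins: 506 − 72 = 434 px.
434 − 2·25 = 384; ÷3 gives c = 128 px.

128 px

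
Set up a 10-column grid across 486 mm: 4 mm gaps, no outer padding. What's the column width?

10c + 9·4 = 486 → 10c = 450 → c = 45 mm.

45 mm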